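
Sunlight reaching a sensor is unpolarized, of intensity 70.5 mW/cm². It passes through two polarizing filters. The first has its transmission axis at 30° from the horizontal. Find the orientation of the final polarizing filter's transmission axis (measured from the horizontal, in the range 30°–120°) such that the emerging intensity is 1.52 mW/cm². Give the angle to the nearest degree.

θ ≈ 108°

Unpolarized light through the first polarizer → I₁ = ½ I₀, now polarized at 30°.
Target fraction: 1.52 / 70.5 mW/cm² = 0.02156 of I₀.
Need I₂/I₀ = 0.02156, so cos²(θ − 30°) = 0.02156 / 0.5 = 0.04312.
θ − 30° = arccos(√0.04312) = 78.0°, giving θ ≈ 30 + 78.0 = 108.0°.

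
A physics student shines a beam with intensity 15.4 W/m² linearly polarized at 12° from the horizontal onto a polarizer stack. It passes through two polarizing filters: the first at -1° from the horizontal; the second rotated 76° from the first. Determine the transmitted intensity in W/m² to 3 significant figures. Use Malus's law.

By Malus's law, I₁ = 15.4 W/m² · cos²(13°) = 14.62 W/m².
I₂ = I₁ · cos²(76°) = 14.62 · 0.05853 = 0.8557 W/m².

I ≈ 0.856 W/m²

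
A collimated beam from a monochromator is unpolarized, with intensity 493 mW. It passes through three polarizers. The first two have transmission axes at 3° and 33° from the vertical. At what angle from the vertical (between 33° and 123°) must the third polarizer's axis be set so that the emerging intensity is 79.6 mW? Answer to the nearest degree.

θ ≈ 82°

Unpolarized light through the first polarizer → I₁ = ½ I₀, now polarized at 3°.
I₂ = I₁ cos²(33° − 3°) = 0.5 I₀ · cos²(30°) = 0.375 I₀.
Target fraction: 79.6 / 493 mW = 0.1615 of I₀.
Need I₃/I₀ = 0.1615, so cos²(θ − 33°) = 0.1615 / 0.375 = 0.4306.
θ − 33° = arccos(√0.4306) = 49.0°, giving θ ≈ 33 + 49.0 = 82.0°.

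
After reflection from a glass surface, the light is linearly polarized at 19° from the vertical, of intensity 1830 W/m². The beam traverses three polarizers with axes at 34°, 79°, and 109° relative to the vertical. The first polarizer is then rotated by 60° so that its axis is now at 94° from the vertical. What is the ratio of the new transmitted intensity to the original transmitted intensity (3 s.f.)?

I_new/I_old ≈ 0.134

Before rotation:
I₁ = I₀ cos²(34° − 19°) = I₀ cos²(15°) = 0.933 I₀.
I₂ = I₁ cos²(79° − 34°) = 0.933 I₀ · cos²(45°) = 0.4665 I₀.
I₃ = I₂ cos²(109° − 79°) = 0.4665 I₀ · cos²(30°) = 0.3499 I₀.
After rotation:
I₁ = I₀ cos²(94° − 19°) = I₀ cos²(75°) = 0.06699 I₀.
I₂ = I₁ cos²(79° − 94°) = 0.06699 I₀ · cos²(15°) = 0.0625 I₀.
I₃ = I₂ cos²(109° − 79°) = 0.0625 I₀ · cos²(30°) = 0.04688 I₀.
Ratio = 0.04688 / 0.3499 = 0.134.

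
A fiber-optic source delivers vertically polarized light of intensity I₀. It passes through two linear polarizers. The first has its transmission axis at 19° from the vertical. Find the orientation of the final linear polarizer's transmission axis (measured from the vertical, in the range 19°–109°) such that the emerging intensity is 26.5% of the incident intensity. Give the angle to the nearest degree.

I₁ = I₀ cos²(19° − 0°) = I₀ cos²(19°) = 0.894 I₀.
Need I₂/I₀ = 0.265, so cos²(θ − 19°) = 0.265 / 0.894 = 0.2964.
θ − 19° = arccos(√0.2964) = 57.0°, giving θ ≈ 19 + 57.0 = 76.0°.

θ ≈ 76°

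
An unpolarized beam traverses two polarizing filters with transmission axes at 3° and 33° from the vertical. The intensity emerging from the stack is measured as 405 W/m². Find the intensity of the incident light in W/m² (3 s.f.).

Unpolarized light through the first polarizer → I₁ = ½ I₀, now polarized at 3°.
I₂ = I₁ cos²(33° − 3°) = 0.5 I₀ · cos²(30°) = 0.375 I₀.
So 405 W/m² = 0.375 I₀, giving I₀ = 405/0.375 = 1080 W/m².

I₀ ≈ 1080 W/m²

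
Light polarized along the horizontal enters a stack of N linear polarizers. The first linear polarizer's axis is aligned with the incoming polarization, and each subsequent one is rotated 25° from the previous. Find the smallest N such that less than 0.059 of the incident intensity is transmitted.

First polarizer is aligned with the polarization: full transmission.
Each further stage multiplies by cos²(25°) = 0.8214.
After N polarizers: T = 0.8214^(N−1). Require T < 0.059 ⇒ N−1 > ln(0.059)/ln(0.8214) = 14.38, so N−1 ≥ 15 and N = 16.
Check: N=16 gives T = 0.05227 < 0.059; N=15 gives T = 0.06364.

N = 16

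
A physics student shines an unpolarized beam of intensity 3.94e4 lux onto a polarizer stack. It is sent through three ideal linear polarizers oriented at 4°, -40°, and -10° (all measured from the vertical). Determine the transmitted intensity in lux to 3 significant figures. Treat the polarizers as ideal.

I ≈ 7650 lux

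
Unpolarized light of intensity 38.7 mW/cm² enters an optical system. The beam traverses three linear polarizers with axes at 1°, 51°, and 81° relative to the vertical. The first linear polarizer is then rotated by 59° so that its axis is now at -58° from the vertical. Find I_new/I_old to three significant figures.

I_new/I_old ≈ 0.257

Before rotation:
Unpolarized light through the first polarizer → I₁ = ½ I₀, now polarized at 1°.
I₂ = I₁ cos²(51° − 1°) = 0.5 I₀ · cos²(50°) = 0.2066 I₀.
I₃ = I₂ cos²(81° − 51°) = 0.2066 I₀ · cos²(30°) = 0.1549 I₀.
After rotation:
Unpolarized light through the first polarizer → I₁ = ½ I₀, now polarized at -58°.
Angle between axes 1 and 2: 71°. I₂ = 0.5 I₀ · cos²(71°) = 0.053 I₀.
I₃ = I₂ cos²(81° − 51°) = 0.053 I₀ · cos²(30°) = 0.03975 I₀.
Ratio = 0.03975 / 0.1549 = 0.2565.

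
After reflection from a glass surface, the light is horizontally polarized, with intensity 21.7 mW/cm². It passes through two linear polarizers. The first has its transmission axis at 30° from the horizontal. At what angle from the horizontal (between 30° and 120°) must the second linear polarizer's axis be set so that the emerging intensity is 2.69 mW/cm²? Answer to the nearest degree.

θ ≈ 96°

By Malus's law, I₁ = I₀ cos²(30° − 0°) = I₀ cos²(30°) = 0.75 I₀.
Target fraction: 2.69 / 21.7 mW/cm² = 0.124 of I₀.
Need I₂/I₀ = 0.124, so cos²(θ − 30°) = 0.124 / 0.75 = 0.1653.
θ − 30° = arccos(√0.1653) = 66.0°, giving θ ≈ 30 + 66.0 = 96.0°.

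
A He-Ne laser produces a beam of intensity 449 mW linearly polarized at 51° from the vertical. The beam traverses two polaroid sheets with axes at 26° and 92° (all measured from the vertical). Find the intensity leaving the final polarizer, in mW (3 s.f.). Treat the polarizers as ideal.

By Malus's law, I₁ = 449 mW · cos²(25°) = 368.8 mW.
I₂ = I₁ · cos²(66°) = 368.8 · 0.1654 = 61.01 mW.

I ≈ 61.0 mW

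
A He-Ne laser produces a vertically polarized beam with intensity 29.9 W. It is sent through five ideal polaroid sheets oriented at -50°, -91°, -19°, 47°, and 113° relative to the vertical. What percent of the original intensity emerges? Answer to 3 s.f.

≈ 0.0615%

By Malus's law, I₁ = 29.9 W · cos²(50°) = 12.35 W.
I₂ = I₁ · cos²(41°) = 12.35 · 0.5696 = 7.037 W.
I₃ = I₂ · cos²(72°) = 7.037 · 0.09549 = 0.6719 W.
I₄ = I₃ · cos²(66°) = 0.6719 · 0.1654 = 0.1112 W.
I₅ = I₄ · cos²(66°) = 0.1112 · 0.1654 = 0.01839 W.
That is 0.06151% of the incident intensity.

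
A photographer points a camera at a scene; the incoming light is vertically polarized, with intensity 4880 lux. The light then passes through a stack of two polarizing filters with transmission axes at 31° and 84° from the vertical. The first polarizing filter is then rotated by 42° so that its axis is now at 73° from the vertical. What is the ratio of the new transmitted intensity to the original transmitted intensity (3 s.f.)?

I_new/I_old ≈ 0.310

Before rotation:
I₁ = I₀ cos²(31° − 0°) = I₀ cos²(31°) = 0.7347 I₀.
I₂ = I₁ cos²(84° − 31°) = 0.7347 I₀ · cos²(53°) = 0.2661 I₀.
After rotation:
I₁ = I₀ cos²(73° − 0°) = I₀ cos²(73°) = 0.08548 I₀.
I₂ = I₁ cos²(84° − 73°) = 0.08548 I₀ · cos²(11°) = 0.08237 I₀.
Ratio = 0.08237 / 0.2661 = 0.3095.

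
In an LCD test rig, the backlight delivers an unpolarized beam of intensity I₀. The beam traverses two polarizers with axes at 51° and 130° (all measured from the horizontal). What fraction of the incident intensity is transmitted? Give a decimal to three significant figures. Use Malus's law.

Unpolarized light through the first polarizer → I₁ = ½ I₀, now polarized at 51°.
I₂ = I₁ cos²(130° − 51°) = 0.5 I₀ · cos²(79°) = 0.0182 I₀.
Transmitted fraction = 0.0182.

≈ 0.0182 I₀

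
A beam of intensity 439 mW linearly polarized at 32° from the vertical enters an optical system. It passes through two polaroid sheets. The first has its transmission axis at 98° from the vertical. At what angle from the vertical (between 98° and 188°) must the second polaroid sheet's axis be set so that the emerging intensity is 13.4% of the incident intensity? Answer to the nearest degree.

By Malus's law, I₁ = I₀ cos²(98° − 32°) = I₀ cos²(66°) = 0.1654 I₀.
Need I₂/I₀ = 0.134, so cos²(θ − 98°) = 0.134 / 0.1654 = 0.81.
θ − 98° = arccos(√0.81) = 25.8°, giving θ ≈ 98 + 25.8 = 123.8°.

θ ≈ 124°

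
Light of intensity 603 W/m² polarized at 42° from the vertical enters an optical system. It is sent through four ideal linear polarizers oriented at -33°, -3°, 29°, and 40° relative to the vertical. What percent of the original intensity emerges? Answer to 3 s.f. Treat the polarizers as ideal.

≈ 3.48%

I₁ = 603 W/m² · cos²(75°) = 40.39 W/m².
I₂ = I₁ · cos²(30°) = 40.39 · 0.75 = 30.3 W/m².
I₃ = I₂ · cos²(32°) = 30.3 · 0.7192 = 21.79 W/m².
I₄ = I₃ · cos²(11°) = 21.79 · 0.9636 = 20.99 W/m².
That is 3.482% of the incident intensity.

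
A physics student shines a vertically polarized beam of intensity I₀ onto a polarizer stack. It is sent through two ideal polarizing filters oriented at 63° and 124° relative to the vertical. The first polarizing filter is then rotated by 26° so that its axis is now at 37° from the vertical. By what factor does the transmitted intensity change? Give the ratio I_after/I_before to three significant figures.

I_new/I_old ≈ 0.0361

Before rotation:
I₁ = I₀ cos²(63° − 0°) = I₀ cos²(63°) = 0.2061 I₀.
I₂ = I₁ cos²(124° − 63°) = 0.2061 I₀ · cos²(61°) = 0.04844 I₀.
After rotation:
I₁ = I₀ cos²(37° − 0°) = I₀ cos²(37°) = 0.6378 I₀.
I₂ = I₁ cos²(124° − 37°) = 0.6378 I₀ · cos²(87°) = 0.001747 I₀.
Ratio = 0.001747 / 0.04844 = 0.03606.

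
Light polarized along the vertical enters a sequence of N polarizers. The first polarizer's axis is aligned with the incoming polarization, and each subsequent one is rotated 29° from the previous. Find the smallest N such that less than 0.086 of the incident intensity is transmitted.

First polarizer is aligned with the polarization: full transmission.
Each further stage multiplies by cos²(29°) = 0.765.
After N polarizers: T = 0.765^(N−1). Require T < 0.086 ⇒ N−1 > ln(0.086)/ln(0.765) = 9.16, so N−1 ≥ 10 and N = 11.
Check: N=11 gives T = 0.06861 < 0.086; N=10 gives T = 0.08969.

N = 11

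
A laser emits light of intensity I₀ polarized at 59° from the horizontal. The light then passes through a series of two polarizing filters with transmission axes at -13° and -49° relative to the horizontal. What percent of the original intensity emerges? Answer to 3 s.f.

≈ 6.25%

I₁ = I₀ cos²(-13° − 59°) = I₀ cos²(72°) = 0.09549 I₀.
I₂ = I₁ cos²(-49° + 13°) = 0.09549 I₀ · cos²(36°) = 0.0625 I₀.
That is 6.25% of the incident intensity.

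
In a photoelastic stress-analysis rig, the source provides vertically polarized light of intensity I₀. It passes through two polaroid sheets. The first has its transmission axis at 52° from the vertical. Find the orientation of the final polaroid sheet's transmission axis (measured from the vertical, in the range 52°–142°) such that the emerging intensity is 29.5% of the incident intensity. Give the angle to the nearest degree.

θ ≈ 80°

By Malus's law, I₁ = I₀ cos²(52° − 0°) = I₀ cos²(52°) = 0.379 I₀.
Need I₂/I₀ = 0.295, so cos²(θ − 52°) = 0.295 / 0.379 = 0.7783.
θ − 52° = arccos(√0.7783) = 28.1°, giving θ ≈ 52 + 28.1 = 80.1°.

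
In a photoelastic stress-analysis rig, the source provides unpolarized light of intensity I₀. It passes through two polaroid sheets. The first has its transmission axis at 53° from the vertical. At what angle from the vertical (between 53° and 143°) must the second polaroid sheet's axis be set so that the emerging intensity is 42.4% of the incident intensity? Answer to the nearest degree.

Unpolarized light through the first polarizer → I₁ = ½ I₀, now polarized at 53°.
Need I₂/I₀ = 0.424, so cos²(θ − 53°) = 0.424 / 0.5 = 0.848.
θ − 53° = arccos(√0.848) = 22.9°, giving θ ≈ 53 + 22.9 = 75.9°.

θ ≈ 76°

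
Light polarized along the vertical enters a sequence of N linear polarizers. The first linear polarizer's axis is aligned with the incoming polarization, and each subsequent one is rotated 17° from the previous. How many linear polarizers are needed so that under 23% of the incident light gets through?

First polarizer is aligned with the polarization: full transmission.
Each further stage multiplies by cos²(17°) = 0.9145.
After N polarizers: T = 0.9145^(N−1). Require T < 0.23 ⇒ N−1 > ln(0.23)/ln(0.9145) = 16.45, so N−1 ≥ 17 and N = 18.
Check: N=18 gives T = 0.2189 < 0.23; N=17 gives T = 0.2394.

N = 18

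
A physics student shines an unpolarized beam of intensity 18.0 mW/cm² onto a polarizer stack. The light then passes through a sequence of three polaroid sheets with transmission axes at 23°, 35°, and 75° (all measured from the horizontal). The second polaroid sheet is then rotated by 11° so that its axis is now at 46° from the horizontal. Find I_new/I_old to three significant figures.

I_new/I_old ≈ 1.15

Before rotation:
Unpolarized light through the first polarizer → I₁ = ½ I₀, now polarized at 23°.
I₂ = I₁ cos²(35° − 23°) = 0.5 I₀ · cos²(12°) = 0.4784 I₀.
I₃ = I₂ cos²(75° − 35°) = 0.4784 I₀ · cos²(40°) = 0.2807 I₀.
After rotation:
Unpolarized light through the first polarizer → I₁ = ½ I₀, now polarized at 23°.
I₂ = I₁ cos²(46° − 23°) = 0.5 I₀ · cos²(23°) = 0.4237 I₀.
I₃ = I₂ cos²(75° − 46°) = 0.4237 I₀ · cos²(29°) = 0.3241 I₀.
Ratio = 0.3241 / 0.2807 = 1.154.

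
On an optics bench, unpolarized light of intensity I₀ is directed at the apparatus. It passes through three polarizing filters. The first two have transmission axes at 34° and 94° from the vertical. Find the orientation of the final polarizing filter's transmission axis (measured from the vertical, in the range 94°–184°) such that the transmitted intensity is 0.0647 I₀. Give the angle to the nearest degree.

θ ≈ 138°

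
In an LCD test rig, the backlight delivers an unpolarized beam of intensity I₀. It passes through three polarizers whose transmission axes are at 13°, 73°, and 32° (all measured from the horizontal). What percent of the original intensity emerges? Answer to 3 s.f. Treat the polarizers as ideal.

Unpolarized light through the first polarizer → I₁ = ½ I₀, now polarized at 13°.
I₂ = I₁ cos²(73° − 13°) = 0.5 I₀ · cos²(60°) = 0.125 I₀.
I₃ = I₂ cos²(32° − 73°) = 0.125 I₀ · cos²(41°) = 0.0712 I₀.
That is 7.12% of the incident intensity.

≈ 7.12%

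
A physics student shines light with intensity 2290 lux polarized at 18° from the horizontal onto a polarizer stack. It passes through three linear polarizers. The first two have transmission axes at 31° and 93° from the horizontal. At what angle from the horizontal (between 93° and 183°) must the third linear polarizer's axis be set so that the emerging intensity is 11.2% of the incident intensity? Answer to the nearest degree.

θ ≈ 136°

I₁ = I₀ cos²(31° − 18°) = I₀ cos²(13°) = 0.9494 I₀.
I₂ = I₁ cos²(93° − 31°) = 0.9494 I₀ · cos²(62°) = 0.2093 I₀.
Need I₃/I₀ = 0.112, so cos²(θ − 93°) = 0.112 / 0.2093 = 0.5352.
θ − 93° = arccos(√0.5352) = 43.0°, giving θ ≈ 93 + 43.0 = 136.0°.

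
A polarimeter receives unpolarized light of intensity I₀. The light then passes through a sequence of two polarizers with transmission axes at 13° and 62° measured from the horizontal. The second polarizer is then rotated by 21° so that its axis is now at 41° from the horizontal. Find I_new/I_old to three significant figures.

I_new/I_old ≈ 1.81

Before rotation:
Unpolarized light through the first polarizer → I₁ = ½ I₀, now polarized at 13°.
I₂ = I₁ cos²(62° − 13°) = 0.5 I₀ · cos²(49°) = 0.2152 I₀.
After rotation:
Unpolarized light through the first polarizer → I₁ = ½ I₀, now polarized at 13°.
I₂ = I₁ cos²(41° − 13°) = 0.5 I₀ · cos²(28°) = 0.3898 I₀.
Ratio = 0.3898 / 0.2152 = 1.811.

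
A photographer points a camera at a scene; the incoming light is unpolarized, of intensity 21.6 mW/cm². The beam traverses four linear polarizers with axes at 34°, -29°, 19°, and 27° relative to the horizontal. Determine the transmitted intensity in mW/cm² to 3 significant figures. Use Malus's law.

Unpolarized light through the first polarizer → I₁ = 21.6 mW/cm²/2 = 10.8 mW/cm², polarized at 34°.
I₂ = I₁ · cos²(63°) = 10.8 · 0.2061 = 2.226 mW/cm².
I₃ = I₂ · cos²(48°) = 2.226 · 0.4477 = 0.9966 mW/cm².
I₄ = I₃ · cos²(8°) = 0.9966 · 0.9806 = 0.9773 mW/cm².

I ≈ 0.977 mW/cm²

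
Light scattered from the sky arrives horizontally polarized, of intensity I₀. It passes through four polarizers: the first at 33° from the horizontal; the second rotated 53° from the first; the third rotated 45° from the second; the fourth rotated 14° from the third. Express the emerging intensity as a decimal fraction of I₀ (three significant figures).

By Malus's law, I₁ = I₀ cos²(33° − 0°) = I₀ cos²(33°) = 0.7034 I₀.
I₂ = I₁ cos²(53°) = 0.7034 · 0.3622 I₀ = 0.2547 I₀.
I₃ = I₂ cos²(45°) = 0.2547 · 0.5 I₀ = 0.1274 I₀.
I₄ = I₃ cos²(14°) = 0.1274 · 0.9415 I₀ = 0.1199 I₀.
Transmitted fraction = 0.1199.

≈ 0.120 I₀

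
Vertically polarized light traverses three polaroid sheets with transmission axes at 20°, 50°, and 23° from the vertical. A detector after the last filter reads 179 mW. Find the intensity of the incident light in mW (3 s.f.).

I₀ ≈ 340 mW

By Malus's law, I₁ = I₀ cos²(20° − 0°) = I₀ cos²(20°) = 0.883 I₀.
I₂ = I₁ cos²(50° − 20°) = 0.883 I₀ · cos²(30°) = 0.6623 I₀.
I₃ = I₂ cos²(23° − 50°) = 0.6623 I₀ · cos²(27°) = 0.5258 I₀.
So 179 mW = 0.5258 I₀, giving I₀ = 179/0.5258 = 340.5 mW.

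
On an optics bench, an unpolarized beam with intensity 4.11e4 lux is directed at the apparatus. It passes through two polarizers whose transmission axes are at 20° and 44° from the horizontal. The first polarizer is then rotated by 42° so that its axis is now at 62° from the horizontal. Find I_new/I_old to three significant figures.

I_new/I_old ≈ 1.08

Before rotation:
Unpolarized light through the first polarizer → I₁ = ½ I₀, now polarized at 20°.
I₂ = I₁ cos²(44° − 20°) = 0.5 I₀ · cos²(24°) = 0.4173 I₀.
After rotation:
Unpolarized light through the first polarizer → I₁ = ½ I₀, now polarized at 62°.
I₂ = I₁ cos²(44° − 62°) = 0.5 I₀ · cos²(18°) = 0.4523 I₀.
Ratio = 0.4523 / 0.4173 = 1.084.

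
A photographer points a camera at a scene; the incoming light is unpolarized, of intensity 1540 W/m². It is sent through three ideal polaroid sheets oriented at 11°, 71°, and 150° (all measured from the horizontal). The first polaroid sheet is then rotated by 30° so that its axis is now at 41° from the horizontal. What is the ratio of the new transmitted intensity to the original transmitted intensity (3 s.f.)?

I_new/I_old ≈ 3.00

Before rotation:
Unpolarized light through the first polarizer → I₁ = ½ I₀, now polarized at 11°.
I₂ = I₁ cos²(71° − 11°) = 0.5 I₀ · cos²(60°) = 0.125 I₀.
I₃ = I₂ cos²(150° − 71°) = 0.125 I₀ · cos²(79°) = 0.004551 I₀.
After rotation:
Unpolarized light through the first polarizer → I₁ = ½ I₀, now polarized at 41°.
I₂ = I₁ cos²(71° − 41°) = 0.5 I₀ · cos²(30°) = 0.375 I₀.
I₃ = I₂ cos²(150° − 71°) = 0.375 I₀ · cos²(79°) = 0.01365 I₀.
Ratio = 0.01365 / 0.004551 = 3.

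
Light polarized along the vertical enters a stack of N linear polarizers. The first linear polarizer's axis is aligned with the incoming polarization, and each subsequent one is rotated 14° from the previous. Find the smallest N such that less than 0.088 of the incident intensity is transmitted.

N = 42

First polarizer is aligned with the polarization: full transmission.
Each further stage multiplies by cos²(14°) = 0.9415.
After N polarizers: T = 0.9415^(N−1). Require T < 0.088 ⇒ N−1 > ln(0.088)/ln(0.9415) = 40.30, so N−1 ≥ 41 and N = 42.
Check: N=42 gives T = 0.08436 < 0.088; N=41 gives T = 0.0896.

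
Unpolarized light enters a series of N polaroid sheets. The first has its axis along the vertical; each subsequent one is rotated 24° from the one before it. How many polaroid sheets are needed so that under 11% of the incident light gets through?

First polarizer halves the unpolarized light: factor 1/2.
Each further stage multiplies by cos²(24°) = 0.8346.
After N polarizers: T = 0.5·0.8346^(N−1). Require T < 0.11 ⇒ N−1 > ln(0.11/0.5)/ln(0.8346) = 8.37, so N−1 ≥ 9 and N = 10.
Check: N=10 gives T = 0.0982 < 0.11; N=9 gives T = 0.1177.

N = 10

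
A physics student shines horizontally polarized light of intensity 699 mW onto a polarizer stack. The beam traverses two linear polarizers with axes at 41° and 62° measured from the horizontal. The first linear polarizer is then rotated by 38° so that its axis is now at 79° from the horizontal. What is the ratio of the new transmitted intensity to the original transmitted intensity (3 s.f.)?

I_new/I_old ≈ 0.0671

Before rotation:
I₁ = I₀ cos²(41° − 0°) = I₀ cos²(41°) = 0.5696 I₀.
I₂ = I₁ cos²(62° − 41°) = 0.5696 I₀ · cos²(21°) = 0.4964 I₀.
After rotation:
I₁ = I₀ cos²(79° − 0°) = I₀ cos²(79°) = 0.03641 I₀.
I₂ = I₁ cos²(62° − 79°) = 0.03641 I₀ · cos²(17°) = 0.0333 I₀.
Ratio = 0.0333 / 0.4964 = 0.06707.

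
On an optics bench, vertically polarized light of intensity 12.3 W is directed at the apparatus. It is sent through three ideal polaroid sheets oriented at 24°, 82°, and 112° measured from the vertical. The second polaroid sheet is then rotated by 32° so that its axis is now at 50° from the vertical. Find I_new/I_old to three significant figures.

I_new/I_old ≈ 0.845

Before rotation:
I₁ = I₀ cos²(24° − 0°) = I₀ cos²(24°) = 0.8346 I₀.
I₂ = I₁ cos²(82° − 24°) = 0.8346 I₀ · cos²(58°) = 0.2344 I₀.
I₃ = I₂ cos²(112° − 82°) = 0.2344 I₀ · cos²(30°) = 0.1758 I₀.
After rotation:
I₁ = I₀ cos²(24° − 0°) = I₀ cos²(24°) = 0.8346 I₀.
I₂ = I₁ cos²(50° − 24°) = 0.8346 I₀ · cos²(26°) = 0.6742 I₀.
I₃ = I₂ cos²(112° − 50°) = 0.6742 I₀ · cos²(62°) = 0.1486 I₀.
Ratio = 0.1486 / 0.1758 = 0.8454.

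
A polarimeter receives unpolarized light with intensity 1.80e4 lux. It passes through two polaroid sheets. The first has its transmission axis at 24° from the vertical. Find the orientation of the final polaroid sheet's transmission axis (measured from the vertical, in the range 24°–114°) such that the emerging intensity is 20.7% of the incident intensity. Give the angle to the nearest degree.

Unpolarized light through the first polarizer → I₁ = ½ I₀, now polarized at 24°.
Need I₂/I₀ = 0.207, so cos²(θ − 24°) = 0.207 / 0.5 = 0.414.
θ − 24° = arccos(√0.414) = 50.0°, giving θ ≈ 24 + 50.0 = 74.0°.

θ ≈ 74°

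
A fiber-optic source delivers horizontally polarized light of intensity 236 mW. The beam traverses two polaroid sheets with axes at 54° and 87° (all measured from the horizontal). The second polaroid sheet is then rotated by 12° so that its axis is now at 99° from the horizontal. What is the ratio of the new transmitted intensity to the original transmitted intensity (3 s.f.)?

I_new/I_old ≈ 0.711

Before rotation:
I₁ = I₀ cos²(54° − 0°) = I₀ cos²(54°) = 0.3455 I₀.
I₂ = I₁ cos²(87° − 54°) = 0.3455 I₀ · cos²(33°) = 0.243 I₀.
After rotation:
I₁ = I₀ cos²(54° − 0°) = I₀ cos²(54°) = 0.3455 I₀.
I₂ = I₁ cos²(99° − 54°) = 0.3455 I₀ · cos²(45°) = 0.1727 I₀.
Ratio = 0.1727 / 0.243 = 0.7109.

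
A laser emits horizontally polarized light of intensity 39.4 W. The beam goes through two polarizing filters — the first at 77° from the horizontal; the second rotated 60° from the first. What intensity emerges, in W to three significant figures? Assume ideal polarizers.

I ≈ 0.498 W

I₁ = 39.4 W · cos²(77°) = 1.994 W.
I₂ = I₁ · cos²(60°) = 1.994 · 0.25 = 0.4984 W.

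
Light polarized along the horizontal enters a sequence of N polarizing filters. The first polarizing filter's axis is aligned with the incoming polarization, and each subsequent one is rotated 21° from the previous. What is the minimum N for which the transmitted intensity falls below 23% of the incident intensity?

N = 12

First polarizer is aligned with the polarization: full transmission.
Each further stage multiplies by cos²(21°) = 0.8716.
After N polarizers: T = 0.8716^(N−1). Require T < 0.23 ⇒ N−1 > ln(0.23)/ln(0.8716) = 10.69, so N−1 ≥ 11 and N = 12.
Check: N=12 gives T = 0.2205 < 0.23; N=11 gives T = 0.253.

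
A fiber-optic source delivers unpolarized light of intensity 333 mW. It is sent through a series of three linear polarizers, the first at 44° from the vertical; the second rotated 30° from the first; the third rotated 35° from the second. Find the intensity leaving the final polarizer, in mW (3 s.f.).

Unpolarized light through the first polarizer → I₁ = 333 mW/2 = 166.5 mW, polarized at 44°.
I₂ = I₁ · cos²(30°) = 166.5 · 0.75 = 124.9 mW.
I₃ = I₂ · cos²(35°) = 124.9 · 0.671 = 83.79 mW.

I ≈ 83.8 mW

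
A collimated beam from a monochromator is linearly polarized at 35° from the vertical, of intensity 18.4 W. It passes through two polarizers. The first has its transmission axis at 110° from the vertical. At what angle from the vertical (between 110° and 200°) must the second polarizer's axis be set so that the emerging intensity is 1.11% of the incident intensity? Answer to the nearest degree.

I₁ = I₀ cos²(110° − 35°) = I₀ cos²(75°) = 0.06699 I₀.
Need I₂/I₀ = 0.0111, so cos²(θ − 110°) = 0.0111 / 0.06699 = 0.1657.
θ − 110° = arccos(√0.1657) = 66.0°, giving θ ≈ 110 + 66.0 = 176.0°.

θ ≈ 176°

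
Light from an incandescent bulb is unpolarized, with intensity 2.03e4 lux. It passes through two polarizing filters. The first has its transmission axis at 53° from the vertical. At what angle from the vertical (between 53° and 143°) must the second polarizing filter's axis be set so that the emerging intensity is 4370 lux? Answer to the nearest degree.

θ ≈ 102°

Unpolarized light through the first polarizer → I₁ = ½ I₀, now polarized at 53°.
Target fraction: 4370 / 2.03e4 lux = 0.2153 of I₀.
Need I₂/I₀ = 0.2153, so cos²(θ − 53°) = 0.2153 / 0.5 = 0.4305.
θ − 53° = arccos(√0.4305) = 49.0°, giving θ ≈ 53 + 49.0 = 102.0°.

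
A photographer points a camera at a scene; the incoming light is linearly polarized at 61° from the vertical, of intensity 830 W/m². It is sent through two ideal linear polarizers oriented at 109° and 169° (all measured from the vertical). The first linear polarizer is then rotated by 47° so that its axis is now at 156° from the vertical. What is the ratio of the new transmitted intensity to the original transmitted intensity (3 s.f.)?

I_new/I_old ≈ 0.0644

Before rotation:
I₁ = I₀ cos²(109° − 61°) = I₀ cos²(48°) = 0.4477 I₀.
I₂ = I₁ cos²(169° − 109°) = 0.4477 I₀ · cos²(60°) = 0.1119 I₀.
After rotation:
I₁ = I₀ cos²(156° − 61°) = I₀ cos²(85°) = 0.007596 I₀.
I₂ = I₁ cos²(169° − 156°) = 0.007596 I₀ · cos²(13°) = 0.007212 I₀.
Ratio = 0.007212 / 0.1119 = 0.06443.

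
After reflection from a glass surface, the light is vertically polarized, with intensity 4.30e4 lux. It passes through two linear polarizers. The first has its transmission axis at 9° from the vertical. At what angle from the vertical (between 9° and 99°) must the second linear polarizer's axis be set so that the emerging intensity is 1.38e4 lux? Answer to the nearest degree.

By Malus's law, I₁ = I₀ cos²(9° − 0°) = I₀ cos²(9°) = 0.9755 I₀.
Target fraction: 1.38e4 / 4.30e4 lux = 0.3209 of I₀.
Need I₂/I₀ = 0.3209, so cos²(θ − 9°) = 0.3209 / 0.9755 = 0.329.
θ − 9° = arccos(√0.329) = 55.0°, giving θ ≈ 9 + 55.0 = 64.0°.

θ ≈ 64°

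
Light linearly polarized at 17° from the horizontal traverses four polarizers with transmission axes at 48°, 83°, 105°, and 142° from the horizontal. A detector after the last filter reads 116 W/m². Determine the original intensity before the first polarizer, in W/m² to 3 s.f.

I₀ ≈ 429 W/m²

I₁ = I₀ cos²(48° − 17°) = I₀ cos²(31°) = 0.7347 I₀.
I₂ = I₁ cos²(83° − 48°) = 0.7347 I₀ · cos²(35°) = 0.493 I₀.
I₃ = I₂ cos²(105° − 83°) = 0.493 I₀ · cos²(22°) = 0.4238 I₀.
I₄ = I₃ cos²(142° − 105°) = 0.4238 I₀ · cos²(37°) = 0.2703 I₀.
So 116 W/m² = 0.2703 I₀, giving I₀ = 116/0.2703 = 429.1 W/m².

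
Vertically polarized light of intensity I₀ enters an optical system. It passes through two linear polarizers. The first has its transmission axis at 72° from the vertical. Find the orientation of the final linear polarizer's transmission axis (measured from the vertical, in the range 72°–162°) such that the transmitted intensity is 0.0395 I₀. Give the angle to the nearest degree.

θ ≈ 122°

I₁ = I₀ cos²(72° − 0°) = I₀ cos²(72°) = 0.09549 I₀.
Need I₂/I₀ = 0.0395, so cos²(θ − 72°) = 0.0395 / 0.09549 = 0.4136.
θ − 72° = arccos(√0.4136) = 50.0°, giving θ ≈ 72 + 50.0 = 122.0°.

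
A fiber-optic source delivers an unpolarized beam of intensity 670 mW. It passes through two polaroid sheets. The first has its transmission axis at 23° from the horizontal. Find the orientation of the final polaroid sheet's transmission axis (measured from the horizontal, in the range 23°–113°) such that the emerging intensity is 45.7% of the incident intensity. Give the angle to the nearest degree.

θ ≈ 40°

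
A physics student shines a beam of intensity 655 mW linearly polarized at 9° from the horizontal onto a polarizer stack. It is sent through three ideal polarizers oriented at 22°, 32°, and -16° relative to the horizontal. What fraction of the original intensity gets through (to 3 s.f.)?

I/I₀ ≈ 0.412

I₁ = 655 mW · cos²(13°) = 621.9 mW.
I₂ = I₁ · cos²(10°) = 621.9 · 0.9698 = 603.1 mW.
I₃ = I₂ · cos²(48°) = 603.1 · 0.4477 = 270 mW.
Transmitted fraction = 0.4123.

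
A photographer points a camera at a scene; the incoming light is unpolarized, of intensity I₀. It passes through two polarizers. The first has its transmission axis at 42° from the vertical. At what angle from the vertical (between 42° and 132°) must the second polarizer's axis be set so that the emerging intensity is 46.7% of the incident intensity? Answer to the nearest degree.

θ ≈ 57°

Unpolarized light through the first polarizer → I₁ = ½ I₀, now polarized at 42°.
Need I₂/I₀ = 0.467, so cos²(θ − 42°) = 0.467 / 0.5 = 0.934.
θ − 42° = arccos(√0.934) = 14.9°, giving θ ≈ 42 + 14.9 = 56.9°.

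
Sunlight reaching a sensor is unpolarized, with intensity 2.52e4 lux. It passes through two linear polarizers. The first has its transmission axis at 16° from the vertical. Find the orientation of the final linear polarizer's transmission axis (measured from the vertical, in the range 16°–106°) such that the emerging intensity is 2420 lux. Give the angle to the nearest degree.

Unpolarized light through the first polarizer → I₁ = ½ I₀, now polarized at 16°.
Target fraction: 2420 / 2.52e4 lux = 0.09603 of I₀.
Need I₂/I₀ = 0.09603, so cos²(θ − 16°) = 0.09603 / 0.5 = 0.1921.
θ − 16° = arccos(√0.1921) = 64.0°, giving θ ≈ 16 + 64.0 = 80.0°.

θ ≈ 80°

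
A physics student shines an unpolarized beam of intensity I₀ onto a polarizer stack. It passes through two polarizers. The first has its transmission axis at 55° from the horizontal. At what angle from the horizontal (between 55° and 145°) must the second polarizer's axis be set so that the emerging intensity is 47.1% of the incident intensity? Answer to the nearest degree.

θ ≈ 69°

Unpolarized light through the first polarizer → I₁ = ½ I₀, now polarized at 55°.
Need I₂/I₀ = 0.471, so cos²(θ − 55°) = 0.471 / 0.5 = 0.942.
θ − 55° = arccos(√0.942) = 13.9°, giving θ ≈ 55 + 13.9 = 68.9°.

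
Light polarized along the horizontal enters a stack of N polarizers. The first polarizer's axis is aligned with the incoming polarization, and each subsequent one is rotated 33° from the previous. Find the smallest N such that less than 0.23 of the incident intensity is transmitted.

First polarizer is aligned with the polarization: full transmission.
Each further stage multiplies by cos²(33°) = 0.7034.
After N polarizers: T = 0.7034^(N−1). Require T < 0.23 ⇒ N−1 > ln(0.23)/ln(0.7034) = 4.18, so N−1 ≥ 5 and N = 6.
Check: N=6 gives T = 0.1722 < 0.23; N=5 gives T = 0.2448.

N = 6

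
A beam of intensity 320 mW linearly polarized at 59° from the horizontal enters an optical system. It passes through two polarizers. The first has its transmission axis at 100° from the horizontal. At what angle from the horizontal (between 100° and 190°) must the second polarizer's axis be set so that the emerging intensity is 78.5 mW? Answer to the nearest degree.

θ ≈ 149°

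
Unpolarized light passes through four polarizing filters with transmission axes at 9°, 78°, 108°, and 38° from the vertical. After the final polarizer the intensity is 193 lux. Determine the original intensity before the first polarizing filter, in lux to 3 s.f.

I₀ ≈ 3.43e4 lux

Unpolarized light through the first polarizer → I₁ = ½ I₀, now polarized at 9°.
I₂ = I₁ cos²(78° − 9°) = 0.5 I₀ · cos²(69°) = 0.06421 I₀.
I₃ = I₂ cos²(108° − 78°) = 0.06421 I₀ · cos²(30°) = 0.04816 I₀.
I₄ = I₃ cos²(38° − 108°) = 0.04816 I₀ · cos²(70°) = 0.005634 I₀.
So 193 lux = 0.005634 I₀, giving I₀ = 193/0.005634 = 3.426e+04 lux.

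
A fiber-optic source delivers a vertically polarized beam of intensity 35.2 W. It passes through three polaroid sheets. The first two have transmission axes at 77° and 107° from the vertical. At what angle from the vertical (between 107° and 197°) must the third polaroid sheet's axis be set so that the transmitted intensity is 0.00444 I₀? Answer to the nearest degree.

I₁ = I₀ cos²(77° − 0°) = I₀ cos²(77°) = 0.0506 I₀.
I₂ = I₁ cos²(107° − 77°) = 0.0506 I₀ · cos²(30°) = 0.03795 I₀.
Need I₃/I₀ = 0.00444, so cos²(θ − 107°) = 0.00444 / 0.03795 = 0.117.
θ − 107° = arccos(√0.117) = 70.0°, giving θ ≈ 107 + 70.0 = 177.0°.

θ ≈ 177°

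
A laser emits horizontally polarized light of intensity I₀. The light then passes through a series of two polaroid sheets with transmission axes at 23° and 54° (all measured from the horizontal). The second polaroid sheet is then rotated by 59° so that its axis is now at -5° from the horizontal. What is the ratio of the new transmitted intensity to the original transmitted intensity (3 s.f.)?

Before rotation:
I₁ = I₀ cos²(23° − 0°) = I₀ cos²(23°) = 0.8473 I₀.
I₂ = I₁ cos²(54° − 23°) = 0.8473 I₀ · cos²(31°) = 0.6226 I₀.
After rotation:
I₁ = I₀ cos²(23° − 0°) = I₀ cos²(23°) = 0.8473 I₀.
I₂ = I₁ cos²(-5° − 23°) = 0.8473 I₀ · cos²(28°) = 0.6606 I₀.
Ratio = 0.6606 / 0.6226 = 1.061.

I_new/I_old ≈ 1.06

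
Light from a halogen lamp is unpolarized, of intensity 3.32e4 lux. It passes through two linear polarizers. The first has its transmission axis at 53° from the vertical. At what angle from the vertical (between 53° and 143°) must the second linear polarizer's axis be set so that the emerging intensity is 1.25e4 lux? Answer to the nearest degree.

θ ≈ 83°

Unpolarized light through the first polarizer → I₁ = ½ I₀, now polarized at 53°.
Target fraction: 1.25e4 / 3.32e4 lux = 0.3765 of I₀.
Need I₂/I₀ = 0.3765, so cos²(θ − 53°) = 0.3765 / 0.5 = 0.753.
θ − 53° = arccos(√0.753) = 29.8°, giving θ ≈ 53 + 29.8 = 82.8°.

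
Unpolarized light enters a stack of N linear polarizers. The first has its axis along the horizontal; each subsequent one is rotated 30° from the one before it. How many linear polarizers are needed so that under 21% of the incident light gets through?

N = 5

First polarizer halves the unpolarized light: factor 1/2.
Each further stage multiplies by cos²(30°) = 0.75.
After N polarizers: T = 0.5·0.75^(N−1). Require T < 0.21 ⇒ N−1 > ln(0.21/0.5)/ln(0.75) = 3.02, so N−1 ≥ 4 and N = 5.
Check: N=5 gives T = 0.1582 < 0.21; N=4 gives T = 0.2109.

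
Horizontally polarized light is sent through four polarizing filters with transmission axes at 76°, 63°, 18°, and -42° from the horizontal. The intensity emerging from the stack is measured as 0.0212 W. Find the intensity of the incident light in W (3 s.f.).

I₀ ≈ 3.05 W

By Malus's law, I₁ = I₀ cos²(76° − 0°) = I₀ cos²(76°) = 0.05853 I₀.
I₂ = I₁ cos²(63° − 76°) = 0.05853 I₀ · cos²(13°) = 0.05556 I₀.
I₃ = I₂ cos²(18° − 63°) = 0.05556 I₀ · cos²(45°) = 0.02778 I₀.
I₄ = I₃ cos²(-42° − 18°) = 0.02778 I₀ · cos²(60°) = 0.006946 I₀.
So 0.0212 W = 0.006946 I₀, giving I₀ = 0.0212/0.006946 = 3.052 W.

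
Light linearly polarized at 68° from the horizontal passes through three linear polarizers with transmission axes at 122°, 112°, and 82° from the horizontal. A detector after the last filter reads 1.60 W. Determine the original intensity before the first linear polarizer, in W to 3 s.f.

By Malus's law, I₁ = I₀ cos²(122° − 68°) = I₀ cos²(54°) = 0.3455 I₀.
I₂ = I₁ cos²(112° − 122°) = 0.3455 I₀ · cos²(10°) = 0.3351 I₀.
I₃ = I₂ cos²(82° − 112°) = 0.3351 I₀ · cos²(30°) = 0.2513 I₀.
So 1.60 W = 0.2513 I₀, giving I₀ = 1.60/0.2513 = 6.367 W.

I₀ ≈ 6.37 W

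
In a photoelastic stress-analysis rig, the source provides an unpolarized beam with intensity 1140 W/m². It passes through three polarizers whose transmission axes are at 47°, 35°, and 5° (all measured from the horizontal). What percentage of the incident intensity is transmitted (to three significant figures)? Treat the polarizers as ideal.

Unpolarized light through the first polarizer → I₁ = 1140 W/m²/2 = 570 W/m², polarized at 47°.
I₂ = I₁ · cos²(12°) = 570 · 0.9568 = 545.4 W/m².
I₃ = I₂ · cos²(30°) = 545.4 · 0.75 = 409 W/m².
That is 35.88% of the incident intensity.

≈ 35.9%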